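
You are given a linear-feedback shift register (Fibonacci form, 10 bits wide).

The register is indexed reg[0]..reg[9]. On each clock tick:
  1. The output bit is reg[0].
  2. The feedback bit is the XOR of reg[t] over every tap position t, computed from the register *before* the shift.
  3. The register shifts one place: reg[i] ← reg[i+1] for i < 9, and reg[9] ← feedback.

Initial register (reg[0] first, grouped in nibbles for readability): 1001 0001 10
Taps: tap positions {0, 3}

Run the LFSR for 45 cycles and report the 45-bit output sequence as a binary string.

tick  register→output (feedback)
  0  1001000110→1 (0)
  1  0010001100→0 (0)
  2  0100011000→0 (0)
  3  1000110000→1 (1)
  4  0001100001→0 (1)
  5  0011000011→0 (1)
  6  0110000111→0 (0)
  7  1100001110→1 (1)
  8  1000011101→1 (1)
  9  0000111011→0 (0)
 10  0001110110→0 (1)
 11  0011101101→0 (1)
 12  0111011011→0 (1)
 13  1110110111→1 (1)
 14  1101101111→1 (0)
 15  1011011110→1 (0)
 16  0110111100→0 (0)
 17  1101111000→1 (0)
 18  1011110000→1 (0)
 19  0111100000→0 (1)
 20  1111000001→1 (0)
 21  1110000010→1 (1)
 22  1100000101→1 (1)
 23  1000001011→1 (1)
 24  0000010111→0 (0)
 25  0000101110→0 (0)
 26  0001011100→0 (1)
 27  0010111001→0 (0)
 28  0101110010→0 (1)
 29  1011100101→1 (0)
 30  0111001010→0 (1)
 31  1110010101→1 (1)
 32  1100101011→1 (1)
 33  1001010111→1 (0)
 34  0010101110→0 (0)
 35  0101011100→0 (1)
 36  1010111001→1 (1)
 37  0101110011→0 (1)
 38  1011100111→1 (0)
 39  0111001110→0 (1)
 40  1110011101→1 (1)
 41  1100111011→1 (1)
 42  1001110111→1 (0)
 43  0011101110→0 (1)
 44  0111011101→0 (1)

100100011000011101101111000001011100101011100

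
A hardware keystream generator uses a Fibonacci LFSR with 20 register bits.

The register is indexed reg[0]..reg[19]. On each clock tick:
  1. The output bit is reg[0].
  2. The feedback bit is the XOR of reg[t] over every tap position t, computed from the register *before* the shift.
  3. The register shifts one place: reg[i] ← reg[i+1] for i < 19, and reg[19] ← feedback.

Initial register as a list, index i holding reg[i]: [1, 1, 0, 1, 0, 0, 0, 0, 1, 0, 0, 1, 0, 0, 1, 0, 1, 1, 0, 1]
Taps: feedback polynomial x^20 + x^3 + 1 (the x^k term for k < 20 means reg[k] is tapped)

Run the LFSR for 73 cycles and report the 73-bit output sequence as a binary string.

tick  register→output (feedback)
  0  11010000100100101101→1 (0)
  1  10100001001001011010→1 (1)
  2  01000010010010110101→0 (0)
  3  10000100100101101010→1 (1)
  4  00001001001011010101→0 (0)
  5  00010010010110101010→0 (1)
  6  00100100101101010101→0 (0)
  7  01001001011010101010→0 (0)
  8  10010010110101010100→1 (0)
  9  00100101101010101000→0 (0)
 10  01001011010101010000→0 (0)
 11  10010110101010100000→1 (0)
 12  00101101010101000000→0 (0)
 13  01011010101010000000→0 (1)
 14  10110101010100000001→1 (0)
 15  01101010101000000010→0 (0)
 16  11010101010000000100→1 (0)
 17  10101010100000001000→1 (1)
 18  01010101000000010001→0 (1)
 19  10101010000000100011→1 (1)
 20  01010100000001000111→0 (1)
 21  10101000000010001111→1 (1)
 22  01010000000100011111→0 (1)
 23  10100000001000111111→1 (1)
 24  01000000010001111111→0 (0)
 25  10000000100011111110→1 (1)
 26  00000001000111111101→0 (0)
 27  00000010001111111010→0 (0)
 28  00000100011111110100→0 (0)
 29  00001000111111101000→0 (0)
 30  00010001111111010000→0 (1)
 31  00100011111110100001→0 (0)
 32  01000111111101000010→0 (0)
 33  10001111111010000100→1 (1)
 34  00011111110100001001→0 (1)
 35  00111111101000010011→0 (1)
 36  01111111010000100111→0 (1)
 37  11111110100001001111→1 (0)
 38  11111101000010011110→1 (0)
 39  11111010000100111100→1 (0)
 40  11110100001001111000→1 (0)
 41  11101000010011110000→1 (1)
 42  11010000100111100001→1 (0)
 43  10100001001111000010→1 (1)
 44  01000010011110000101→0 (0)
 45  10000100111100001010→1 (1)
 46  00001001111000010101→0 (0)
 47  00010011110000101010→0 (1)
 48  00100111100001010101→0 (0)
 49  01001111000010101010→0 (0)
 50  10011110000101010100→1 (0)
 51  00111100001010101000→0 (1)
 52  01111000010101010001→0 (1)
 53  11110000101010100011→1 (0)
 54  11100001010101000110→1 (1)
 55  11000010101010001101→1 (1)
 56  10000101010100011011→1 (1)
 57  00001010101000110111→0 (0)
 58  00010101010001101110→0 (1)
 59  00101010100011011101→0 (0)
 60  01010101000110111010→0 (1)
 61  10101010001101110101→1 (1)
 62  01010100011011101011→0 (1)
 63  10101000110111010111→1 (1)
 64  01010001101110101111→0 (1)
 65  10100011011101011111→1 (1)
 66  01000110111010111111→0 (0)
 67  10001101110101111110→1 (1)
 68  00011011101011111101→0 (1)
 69  00110111010111111011→0 (1)
 70  01101110101111110111→0 (0)
 71  11011101011111101110→1 (0)
 72  10111010111111011100→1 (0)

1101000010010010110101010100000001000111111101000010011110000101010100011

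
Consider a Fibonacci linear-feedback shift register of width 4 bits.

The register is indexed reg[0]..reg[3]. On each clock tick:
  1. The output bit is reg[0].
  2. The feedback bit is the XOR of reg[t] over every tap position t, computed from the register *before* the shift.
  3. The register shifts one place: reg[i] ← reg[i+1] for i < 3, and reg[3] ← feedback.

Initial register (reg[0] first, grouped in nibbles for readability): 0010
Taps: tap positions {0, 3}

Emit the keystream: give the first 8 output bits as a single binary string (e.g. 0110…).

00100011

k : reg_k → out_k, fb_k
0: 0010 → 0, fb=0
1: 0100 → 0, fb=0
2: 1000 → 1, fb=1
3: 0001 → 0, fb=1
4: 0011 → 0, fb=1
5: 0111 → 0, fb=1
6: 1111 → 1, fb=0
7: 1110 → 1, fb=1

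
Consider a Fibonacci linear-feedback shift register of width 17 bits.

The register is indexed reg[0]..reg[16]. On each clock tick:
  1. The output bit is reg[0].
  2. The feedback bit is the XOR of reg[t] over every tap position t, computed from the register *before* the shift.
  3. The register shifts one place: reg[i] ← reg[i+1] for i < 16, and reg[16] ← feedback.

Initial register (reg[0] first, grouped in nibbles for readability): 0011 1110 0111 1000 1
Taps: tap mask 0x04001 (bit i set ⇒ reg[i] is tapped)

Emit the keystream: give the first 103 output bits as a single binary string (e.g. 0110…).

tick  register→output (feedback)
  0  00111110011110001→0 (0)
  1  01111100111100010→0 (0)
  2  11111001111000100→1 (0)
  3  11110011110001000→1 (1)
  4  11100111100010001→1 (1)
  5  11001111000100011→1 (1)
  6  10011110001000111→1 (0)
  7  00111100010001110→0 (1)
  8  01111000100011101→0 (1)
  9  11110001000111011→1 (1)
 10  11100010001110111→1 (0)
 11  11000100011101110→1 (0)
 12  10001000111011100→1 (0)
 13  00010001110111000→0 (0)
 14  00100011101110000→0 (0)
 15  01000111011100000→0 (0)
 16  10001110111000000→1 (1)
 17  00011101110000001→0 (0)
 18  00111011100000010→0 (0)
 19  01110111000000100→0 (1)
 20  11101110000001001→1 (1)
 21  11011100000010011→1 (1)
 22  10111000000100111→1 (0)
 23  01110000001001110→0 (1)
 24  11100000010011101→1 (0)
 25  11000000100111010→1 (1)
 26  10000001001110101→1 (0)
 27  00000010011101010→0 (0)
 28  00000100111010100→0 (1)
 29  00001001110101001→0 (0)
 30  00010011101010010→0 (0)
 31  00100111010100100→0 (1)
 32  01001110101001001→0 (0)
 33  10011101010010010→1 (1)
 34  00111010100100101→0 (1)
 35  01110101001001011→0 (0)
 36  11101010010010110→1 (0)
 37  11010100100101100→1 (0)
 38  10101001001011000→1 (1)
 39  01010010010110001→0 (0)
 40  10100100101100010→1 (1)
 41  01001001011000101→0 (1)
 42  10010010110001011→1 (1)
 43  00100101100010111→0 (1)
 44  01001011000101111→0 (1)
 45  10010110001011111→1 (0)
 46  00101100010111110→0 (1)
 47  01011000101111101→0 (1)
 48  10110001011111011→1 (1)
 49  01100010111110111→0 (1)
 50  11000101111101111→1 (0)
 51  10001011111011110→1 (0)
 52  00010111110111100→0 (1)
 53  00101111101111001→0 (0)
 54  01011111011110010→0 (0)
 55  10111110111100100→1 (0)
 56  01111101111001000→0 (0)
 57  11111011110010000→1 (1)
 58  11110111100100001→1 (1)
 59  11101111001000011→1 (1)
 60  11011110010000111→1 (0)
 61  10111100100001110→1 (0)
 62  01111001000011100→0 (1)
 63  11110010000111001→1 (1)
 64  11100100001110011→1 (1)
 65  11001000011100111→1 (0)
 66  10010000111001110→1 (0)
 67  00100001110011100→0 (1)
 68  01000011100111001→0 (0)
 69  10000111001110010→1 (1)
 70  00001110011100101→0 (1)
 71  00011100111001011→0 (0)
 72  00111001110010110→0 (1)
 73  01110011100101101→0 (1)
 74  11100111001011011→1 (1)
 75  11001110010110111→1 (0)
 76  10011100101101110→1 (0)
 77  00111001011011100→0 (1)
 78  01110010110111001→0 (0)
 79  11100101101110010→1 (1)
 80  11001011011100101→1 (0)
 81  10010110111001010→1 (1)
 82  00101101110010101→0 (1)
 83  01011011100101011→0 (0)
 84  10110111001010110→1 (0)
 85  01101110010101100→0 (1)
 86  11011100101011001→1 (1)
 87  10111001010110011→1 (1)
 88  01110010101100111→0 (1)
 89  11100101011001111→1 (0)
 90  11001010110011110→1 (0)
 91  10010101100111100→1 (0)
 92  00101011001111000→0 (0)
 93  01010110011110000→0 (0)
 94  10101100111100000→1 (1)
 95  01011001111000001→0 (0)
 96  10110011110000010→1 (1)
 97  01100111100000101→0 (1)
 98  11001111000001011→1 (1)
 99  10011110000010111→1 (0)
100  00111100000101110→0 (1)
101  01111000001011101→0 (1)
102  11110000010111011→1 (1)

0011111001111000100011101110000001001110101001001011000101111101111001000011100111001011011100101011001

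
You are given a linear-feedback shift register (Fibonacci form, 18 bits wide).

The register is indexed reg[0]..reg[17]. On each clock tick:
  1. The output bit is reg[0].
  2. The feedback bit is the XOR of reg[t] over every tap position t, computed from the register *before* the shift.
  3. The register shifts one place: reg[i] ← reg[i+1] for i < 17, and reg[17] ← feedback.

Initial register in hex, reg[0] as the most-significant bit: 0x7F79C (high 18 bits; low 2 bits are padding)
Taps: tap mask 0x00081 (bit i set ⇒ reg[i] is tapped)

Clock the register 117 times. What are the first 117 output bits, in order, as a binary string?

011111110111100111110000111000000110000000110100000111101000111011010110011110010111101010110001000010001000110101010

step | reg (before) | out | fb
   0 | 011111110111100111 | 0 | 1
   1 | 111111101111001111 | 1 | 1
   2 | 111111011110011111 | 1 | 0
   3 | 111110111100111110 | 1 | 0
   4 | 111101111001111100 | 1 | 0
   5 | 111011110011111000 | 1 | 0
   6 | 110111100111110000 | 1 | 1
   7 | 101111001111100001 | 1 | 1
   8 | 011110011111000011 | 0 | 1
   9 | 111100111110000111 | 1 | 0
  10 | 111001111100001110 | 1 | 0
  11 | 110011111000011100 | 1 | 0
  12 | 100111110000111000 | 1 | 0
  13 | 001111100001110000 | 0 | 0
  14 | 011111000011100000 | 0 | 0
  15 | 111110000111000000 | 1 | 1
  16 | 111100001110000001 | 1 | 1
  17 | 111000011100000011 | 1 | 0
  18 | 110000111000000110 | 1 | 0
  19 | 100001110000001100 | 1 | 0
  20 | 000011100000011000 | 0 | 0
  21 | 000111000000110000 | 0 | 0
  22 | 001110000001100000 | 0 | 0
  23 | 011100000011000000 | 0 | 0
  24 | 111000000110000000 | 1 | 1
  25 | 110000001100000001 | 1 | 1
  26 | 100000011000000011 | 1 | 0
  27 | 000000110000000110 | 0 | 1
  28 | 000001100000001101 | 0 | 0
  29 | 000011000000011010 | 0 | 0
  30 | 000110000000110100 | 0 | 0
  31 | 001100000001101000 | 0 | 0
  32 | 011000000011010000 | 0 | 0
  33 | 110000000110100000 | 1 | 1
  34 | 100000001101000001 | 1 | 1
  35 | 000000011010000011 | 0 | 1
  36 | 000000110100000111 | 0 | 1
  37 | 000001101000001111 | 0 | 0
  38 | 000011010000011110 | 0 | 1
  39 | 000110100000111101 | 0 | 0
  40 | 001101000001111010 | 0 | 0
  41 | 011010000011110100 | 0 | 0
  42 | 110100000111101000 | 1 | 1
  43 | 101000001111010001 | 1 | 1
  44 | 010000011110100011 | 0 | 1
  45 | 100000111101000111 | 1 | 0
  46 | 000001111010001110 | 0 | 1
  47 | 000011110100011101 | 0 | 1
  48 | 000111101000111011 | 0 | 0
  49 | 001111010001110110 | 0 | 1
  50 | 011110100011101101 | 0 | 0
  51 | 111101000111011010 | 1 | 1
  52 | 111010001110110101 | 1 | 1
  53 | 110100011101101011 | 1 | 0
  54 | 101000111011010110 | 1 | 0
  55 | 010001110110101100 | 0 | 1
  56 | 100011101101011001 | 1 | 1
  57 | 000111011010110011 | 0 | 1
  58 | 001110110101100111 | 0 | 1
  59 | 011101101011001111 | 0 | 0
  60 | 111011010110011110 | 1 | 0
  61 | 110110101100111100 | 1 | 1
  62 | 101101011001111001 | 1 | 0
  63 | 011010110011110010 | 0 | 1
  64 | 110101100111100101 | 1 | 1
  65 | 101011001111001011 | 1 | 1
  66 | 010110011110010111 | 0 | 1
  67 | 101100111100101111 | 1 | 0
  68 | 011001111001011110 | 0 | 1
  69 | 110011110010111101 | 1 | 0
  70 | 100111100101111010 | 1 | 1
  71 | 001111001011110101 | 0 | 0
  72 | 011110010111101010 | 0 | 1
  73 | 111100101111010101 | 1 | 1
  74 | 111001011110101011 | 1 | 0
  75 | 110010111101010110 | 1 | 0
  76 | 100101111010101100 | 1 | 0
  77 | 001011110101011000 | 0 | 1
  78 | 010111101010110001 | 0 | 0
  79 | 101111010101100010 | 1 | 0
  80 | 011110101011000100 | 0 | 0
  81 | 111101010110001000 | 1 | 0
  82 | 111010101100010000 | 1 | 1
  83 | 110101011000100001 | 1 | 0
  84 | 101010110001000010 | 1 | 0
  85 | 010101100010000100 | 0 | 0
  86 | 101011000100001000 | 1 | 1
  87 | 010110001000010001 | 0 | 0
  88 | 101100010000100010 | 1 | 0
  89 | 011000100001000100 | 0 | 0
  90 | 110001000010001000 | 1 | 1
  91 | 100010000100010001 | 1 | 1
  92 | 000100001000100011 | 0 | 0
  93 | 001000010001000110 | 0 | 1
  94 | 010000100010001101 | 0 | 0
  95 | 100001000100011010 | 1 | 1
  96 | 000010001000110101 | 0 | 0
  97 | 000100010001101010 | 0 | 1
  98 | 001000100011010101 | 0 | 0
  99 | 010001000110101010 | 0 | 0
 100 | 100010001101010100 | 1 | 1
 101 | 000100011010101001 | 0 | 1
 102 | 001000110101010011 | 0 | 1
 103 | 010001101010100111 | 0 | 0
 104 | 100011010101001110 | 1 | 0
 105 | 000110101010011100 | 0 | 0
 106 | 001101010100111000 | 0 | 1
 107 | 011010101001110001 | 0 | 0
 108 | 110101010011100010 | 1 | 0
 109 | 101010100111000100 | 1 | 1
 110 | 010101001110001001 | 0 | 0
 111 | 101010011100010010 | 1 | 0
 112 | 010100111000100100 | 0 | 1
 113 | 101001110001001001 | 1 | 0
 114 | 010011100010010010 | 0 | 0
 115 | 100111000100100100 | 1 | 1
 116 | 001110001001001001 | 0 | 0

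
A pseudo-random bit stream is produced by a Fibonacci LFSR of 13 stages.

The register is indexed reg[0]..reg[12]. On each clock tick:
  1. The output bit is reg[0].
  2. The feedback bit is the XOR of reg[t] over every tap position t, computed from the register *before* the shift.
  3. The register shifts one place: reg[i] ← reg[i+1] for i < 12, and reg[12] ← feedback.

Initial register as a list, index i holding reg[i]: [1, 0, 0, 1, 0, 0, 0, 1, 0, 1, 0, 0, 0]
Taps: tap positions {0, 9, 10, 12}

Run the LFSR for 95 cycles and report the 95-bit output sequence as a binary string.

10010001010000001110111000111101111000101110100011111010110111101011001011111001110111101010000

k : reg_k → out_k, fb_k
0: 1001000101000 → 1, fb=0
1: 0010001010000 → 0, fb=0
2: 0100010100000 → 0, fb=0
3: 1000101000000 → 1, fb=1
4: 0001010000001 → 0, fb=1
5: 0010100000011 → 0, fb=1
6: 0101000000111 → 0, fb=0
7: 1010000001110 → 1, fb=1
8: 0100000011101 → 0, fb=1
9: 1000000111011 → 1, fb=1
10: 0000001110111 → 0, fb=0
11: 0000011101110 → 0, fb=0
12: 0000111011100 → 0, fb=0
13: 0001110111000 → 0, fb=1
14: 0011101110001 → 0, fb=1
15: 0111011100011 → 0, fb=1
16: 1110111000111 → 1, fb=1
17: 1101110001111 → 1, fb=0
18: 1011100011110 → 1, fb=1
19: 0111000111101 → 0, fb=1
20: 1110001111011 → 1, fb=1
21: 1100011110111 → 1, fb=1
22: 1000111101111 → 1, fb=0
23: 0001111011110 → 0, fb=0
24: 0011110111100 → 0, fb=0
25: 0111101111000 → 0, fb=1
26: 1111011110001 → 1, fb=0
27: 1110111100010 → 1, fb=1
28: 1101111000101 → 1, fb=1
29: 1011110001011 → 1, fb=1
30: 0111100010111 → 0, fb=0
31: 1111000101110 → 1, fb=1
32: 1110001011101 → 1, fb=0
33: 1100010111010 → 1, fb=0
34: 1000101110100 → 1, fb=0
35: 0001011101000 → 0, fb=1
36: 0010111010001 → 0, fb=1
37: 0101110100011 → 0, fb=1
38: 1011101000111 → 1, fb=1
39: 0111010001111 → 0, fb=1
40: 1110100011111 → 1, fb=0
41: 1101000111110 → 1, fb=1
42: 1010001111101 → 1, fb=0
43: 0100011111010 → 0, fb=1
44: 1000111110101 → 1, fb=1
45: 0001111101011 → 0, fb=0
46: 0011111010110 → 0, fb=1
47: 0111110101101 → 0, fb=1
48: 1111101011011 → 1, fb=1
49: 1111010110111 → 1, fb=1
50: 1110101101111 → 1, fb=0
51: 1101011011110 → 1, fb=1
52: 1010110111101 → 1, fb=0
53: 0101101111010 → 0, fb=1
54: 1011011110101 → 1, fb=1
55: 0110111101011 → 0, fb=0
56: 1101111010110 → 1, fb=0
57: 1011110101100 → 1, fb=1
58: 0111101011001 → 0, fb=0
59: 1111010110010 → 1, fb=1
60: 1110101100101 → 1, fb=1
61: 1101011001011 → 1, fb=1
62: 1010110010111 → 1, fb=1
63: 0101100101111 → 0, fb=1
64: 1011001011111 → 1, fb=0
65: 0110010111110 → 0, fb=0
66: 1100101111100 → 1, fb=1
67: 1001011111001 → 1, fb=1
68: 0010111110011 → 0, fb=1
69: 0101111100111 → 0, fb=0
70: 1011111001110 → 1, fb=1
71: 0111110011101 → 0, fb=1
72: 1111100111011 → 1, fb=1
73: 1111001110111 → 1, fb=1
74: 1110011101111 → 1, fb=0
75: 1100111011110 → 1, fb=1
76: 1001110111101 → 1, fb=0
77: 0011101111010 → 0, fb=1
78: 0111011110101 → 0, fb=0
79: 1110111101010 → 1, fb=0
80: 1101111010100 → 1, fb=0
81: 1011110101000 → 1, fb=0
82: 0111101010000 → 0, fb=0
83: 1111010100000 → 1, fb=1
84: 1110101000001 → 1, fb=0
85: 1101010000010 → 1, fb=1
86: 1010100000101 → 1, fb=1
87: 0101000001011 → 0, fb=0
88: 1010000010110 → 1, fb=0
89: 0100000101100 → 0, fb=0
90: 1000001011000 → 1, fb=0
91: 0000010110000 → 0, fb=0
92: 0000101100000 → 0, fb=0
93: 0001011000000 → 0, fb=0
94: 0010110000000 → 0, fb=0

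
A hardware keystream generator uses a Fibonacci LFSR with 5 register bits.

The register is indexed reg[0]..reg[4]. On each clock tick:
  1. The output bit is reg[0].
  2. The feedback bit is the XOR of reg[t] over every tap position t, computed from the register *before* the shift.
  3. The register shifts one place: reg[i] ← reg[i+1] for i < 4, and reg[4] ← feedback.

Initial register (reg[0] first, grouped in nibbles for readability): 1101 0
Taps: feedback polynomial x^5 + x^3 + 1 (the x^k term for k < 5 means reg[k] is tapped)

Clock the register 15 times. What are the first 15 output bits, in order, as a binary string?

tick  register→output (feedback)
  0  11010→1 (0)
  1  10100→1 (1)
  2  01001→0 (0)
  3  10010→1 (0)
  4  00100→0 (0)
  5  01000→0 (0)
  6  10000→1 (1)
  7  00001→0 (0)
  8  00010→0 (1)
  9  00101→0 (0)
 10  01010→0 (1)
 11  10101→1 (1)
 12  01011→0 (1)
 13  10111→1 (0)
 14  01110→0 (1)

110100100001010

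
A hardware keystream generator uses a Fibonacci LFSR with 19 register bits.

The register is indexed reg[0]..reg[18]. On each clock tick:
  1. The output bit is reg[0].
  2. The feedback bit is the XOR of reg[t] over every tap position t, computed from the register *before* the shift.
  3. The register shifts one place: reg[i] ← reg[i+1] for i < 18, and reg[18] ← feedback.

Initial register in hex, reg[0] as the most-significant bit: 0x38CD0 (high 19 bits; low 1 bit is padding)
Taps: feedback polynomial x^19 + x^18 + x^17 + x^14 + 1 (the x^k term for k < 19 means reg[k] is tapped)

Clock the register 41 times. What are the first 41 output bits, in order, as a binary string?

00111000110011010000100111000100110111111

tick  register→output (feedback)
  0  0011100011001101000→0 (0)
  1  0111000110011010000→0 (1)
  2  1110001100110100001→1 (0)
  3  1100011001101000010→1 (0)
  4  1000110011010000100→1 (1)
  5  0001100110100001001→0 (1)
  6  0011001101000010011→0 (1)
  7  0110011010000100111→0 (0)
  8  1100110100001001110→1 (0)
  9  1001101000010011100→1 (0)
 10  0011010000100111000→0 (1)
 11  0110100001001110001→0 (0)
 12  1101000010011100010→1 (0)
 13  1010000100111000100→1 (1)
 14  0100001001110001001→0 (1)
 15  1000010011100010011→1 (0)
 16  0000100111000100110→0 (1)
 17  0001001110001001101→0 (1)
 18  0010011100010011011→0 (1)
 19  0100111000100110111→0 (1)
 20  1001110001001101111→1 (1)
 21  0011100010011011111→0 (1)
 22  0111000100110111111→0 (1)
 23  1110001001101111111→1 (0)
 24  1100010011011111110→1 (1)
 25  1000100110111111101→1 (1)
 26  0001001101111111011→0 (1)
 27  0010011011111110111→0 (1)
 28  0100110111111101111→0 (0)
 29  1001101111111011110→1 (1)
 30  0011011111110111101→0 (0)
 31  0110111111101111010→0 (0)
 32  1101111111011110100→1 (0)
 33  1011111110111101000→1 (1)
 34  0111111101111010001→0 (0)
 35  1111111011110100010→1 (0)
 36  1111110111101000100→1 (1)
 37  1111101111010001001→1 (0)
 38  1111011110100010010→1 (1)
 39  1110111101000100101→1 (0)
 40  1101111010001001010→1 (0)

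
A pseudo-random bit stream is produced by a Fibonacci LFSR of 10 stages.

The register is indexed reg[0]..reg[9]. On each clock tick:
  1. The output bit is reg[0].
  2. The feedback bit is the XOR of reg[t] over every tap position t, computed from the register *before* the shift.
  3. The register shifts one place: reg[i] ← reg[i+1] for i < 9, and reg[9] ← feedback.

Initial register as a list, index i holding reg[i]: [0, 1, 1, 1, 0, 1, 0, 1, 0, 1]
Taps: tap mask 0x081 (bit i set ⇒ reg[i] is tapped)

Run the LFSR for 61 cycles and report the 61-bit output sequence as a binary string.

k : reg_k → out_k, fb_k
0: 0111010101 → 0, fb=1
1: 1110101011 → 1, fb=1
2: 1101010111 → 1, fb=0
3: 1010101110 → 1, fb=0
4: 0101011100 → 0, fb=1
5: 1010111001 → 1, fb=1
6: 0101110011 → 0, fb=0
7: 1011100110 → 1, fb=0
8: 0111001100 → 0, fb=1
9: 1110011001 → 1, fb=1
10: 1100110011 → 1, fb=1
11: 1001100111 → 1, fb=0
12: 0011001110 → 0, fb=1
13: 0110011101 → 0, fb=1
14: 1100111011 → 1, fb=1
15: 1001110111 → 1, fb=0
16: 0011101110 → 0, fb=1
17: 0111011101 → 0, fb=1
18: 1110111011 → 1, fb=1
19: 1101110111 → 1, fb=0
20: 1011101110 → 1, fb=0
21: 0111011100 → 0, fb=1
22: 1110111001 → 1, fb=1
23: 1101110011 → 1, fb=1
24: 1011100111 → 1, fb=0
25: 0111001110 → 0, fb=1
26: 1110011101 → 1, fb=0
27: 1100111010 → 1, fb=1
28: 1001110101 → 1, fb=0
29: 0011101010 → 0, fb=0
30: 0111010100 → 0, fb=1
31: 1110101001 → 1, fb=1
32: 1101010011 → 1, fb=1
33: 1010100111 → 1, fb=0
34: 0101001110 → 0, fb=1
35: 1010011101 → 1, fb=0
36: 0100111010 → 0, fb=0
37: 1001110100 → 1, fb=0
38: 0011101000 → 0, fb=0
39: 0111010000 → 0, fb=0
40: 1110100000 → 1, fb=1
41: 1101000001 → 1, fb=1
42: 1010000011 → 1, fb=1
43: 0100000111 → 0, fb=1
44: 1000001111 → 1, fb=0
45: 0000011110 → 0, fb=1
46: 0000111101 → 0, fb=1
47: 0001111011 → 0, fb=0
48: 0011110110 → 0, fb=1
49: 0111101101 → 0, fb=1
50: 1111011011 → 1, fb=1
51: 1110110111 → 1, fb=0
52: 1101101110 → 1, fb=0
53: 1011011100 → 1, fb=0
54: 0110111000 → 0, fb=0
55: 1101110000 → 1, fb=1
56: 1011100001 → 1, fb=1
57: 0111000011 → 0, fb=0
58: 1110000110 → 1, fb=0
59: 1100001100 → 1, fb=0
60: 1000011000 → 1, fb=1

0111010101110011001110111011100111010100111010000011110110111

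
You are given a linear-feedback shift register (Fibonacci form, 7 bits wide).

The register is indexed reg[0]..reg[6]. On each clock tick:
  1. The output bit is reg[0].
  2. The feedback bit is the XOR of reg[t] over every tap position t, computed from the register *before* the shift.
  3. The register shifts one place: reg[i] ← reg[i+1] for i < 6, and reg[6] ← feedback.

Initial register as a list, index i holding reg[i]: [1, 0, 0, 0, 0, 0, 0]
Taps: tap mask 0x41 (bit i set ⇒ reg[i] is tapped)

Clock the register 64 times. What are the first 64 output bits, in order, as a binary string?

step | reg (before) | out | fb
   0 | 1000000 | 1 | 1
   1 | 0000001 | 0 | 1
   2 | 0000011 | 0 | 1
   3 | 0000111 | 0 | 1
   4 | 0001111 | 0 | 1
   5 | 0011111 | 0 | 1
   6 | 0111111 | 0 | 1
   7 | 1111111 | 1 | 0
   8 | 1111110 | 1 | 1
   9 | 1111101 | 1 | 0
  10 | 1111010 | 1 | 1
  11 | 1110101 | 1 | 0
  12 | 1101010 | 1 | 1
  13 | 1010101 | 1 | 0
  14 | 0101010 | 0 | 0
  15 | 1010100 | 1 | 1
  16 | 0101001 | 0 | 1
  17 | 1010011 | 1 | 0
  18 | 0100110 | 0 | 0
  19 | 1001100 | 1 | 1
  20 | 0011001 | 0 | 1
  21 | 0110011 | 0 | 1
  22 | 1100111 | 1 | 0
  23 | 1001110 | 1 | 1
  24 | 0011101 | 0 | 1
  25 | 0111011 | 0 | 1
  26 | 1110111 | 1 | 0
  27 | 1101110 | 1 | 1
  28 | 1011101 | 1 | 0
  29 | 0111010 | 0 | 0
  30 | 1110100 | 1 | 1
  31 | 1101001 | 1 | 0
  32 | 1010010 | 1 | 1
  33 | 0100101 | 0 | 1
  34 | 1001011 | 1 | 0
  35 | 0010110 | 0 | 0
  36 | 0101100 | 0 | 0
  37 | 1011000 | 1 | 1
  38 | 0110001 | 0 | 1
  39 | 1100011 | 1 | 0
  40 | 1000110 | 1 | 1
  41 | 0001101 | 0 | 1
  42 | 0011011 | 0 | 1
  43 | 0110111 | 0 | 1
  44 | 1101111 | 1 | 0
  45 | 1011110 | 1 | 1
  46 | 0111101 | 0 | 1
  47 | 1111011 | 1 | 0
  48 | 1110110 | 1 | 1
  49 | 1101101 | 1 | 0
  50 | 1011010 | 1 | 1
  51 | 0110101 | 0 | 1
  52 | 1101011 | 1 | 0
  53 | 1010110 | 1 | 1
  54 | 0101101 | 0 | 1
  55 | 1011011 | 1 | 0
  56 | 0110110 | 0 | 0
  57 | 1101100 | 1 | 1
  58 | 1011001 | 1 | 0
  59 | 0110010 | 0 | 0
  60 | 1100100 | 1 | 1
  61 | 1001001 | 1 | 0
  62 | 0010010 | 0 | 0
  63 | 0100100 | 0 | 0

1000000111111101010100110011101110100101100011011110110101101100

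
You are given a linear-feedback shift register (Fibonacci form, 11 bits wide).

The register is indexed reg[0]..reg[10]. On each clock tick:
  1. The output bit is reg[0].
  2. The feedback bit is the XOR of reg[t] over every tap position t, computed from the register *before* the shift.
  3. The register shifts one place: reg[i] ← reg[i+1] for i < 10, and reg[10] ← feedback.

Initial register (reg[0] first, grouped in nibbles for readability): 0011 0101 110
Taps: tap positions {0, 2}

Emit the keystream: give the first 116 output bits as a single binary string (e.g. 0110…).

00110101110111000101010110100000011001000011111010011000100111110101110001000101101010100110000001111100001100011001

tick  register→output (feedback)
  0  00110101110→0 (1)
  1  01101011101→0 (1)
  2  11010111011→1 (1)
  3  10101110111→1 (0)
  4  01011101110→0 (0)
  5  10111011100→1 (0)
  6  01110111000→0 (1)
  7  11101110001→1 (0)
  8  11011100010→1 (1)
  9  10111000101→1 (0)
 10  01110001010→0 (1)
 11  11100010101→1 (0)
 12  11000101010→1 (1)
 13  10001010101→1 (1)
 14  00010101011→0 (0)
 15  00101010110→0 (1)
 16  01010101101→0 (0)
 17  10101011010→1 (0)
 18  01010110100→0 (0)
 19  10101101000→1 (0)
 20  01011010000→0 (0)
 21  10110100000→1 (0)
 22  01101000000→0 (1)
 23  11010000001→1 (1)
 24  10100000011→1 (0)
 25  01000000110→0 (0)
 26  10000001100→1 (1)
 27  00000011001→0 (0)
 28  00000110010→0 (0)
 29  00001100100→0 (0)
 30  00011001000→0 (0)
 31  00110010000→0 (1)
 32  01100100001→0 (1)
 33  11001000011→1 (1)
 34  10010000111→1 (1)
 35  00100001111→0 (1)
 36  01000011111→0 (0)
 37  10000111110→1 (1)
 38  00001111101→0 (0)
 39  00011111010→0 (0)
 40  00111110100→0 (1)
 41  01111101001→0 (1)
 42  11111010011→1 (0)
 43  11110100110→1 (0)
 44  11101001100→1 (0)
 45  11010011000→1 (1)
 46  10100110001→1 (0)
 47  01001100010→0 (0)
 48  10011000100→1 (1)
 49  00110001001→0 (1)
 50  01100010011→0 (1)
 51  11000100111→1 (1)
 52  10001001111→1 (1)
 53  00010011111→0 (0)
 54  00100111110→0 (1)
 55  01001111101→0 (0)
 56  10011111010→1 (1)
 57  00111110101→0 (1)
 58  01111101011→0 (1)
 59  11111010111→1 (0)
 60  11110101110→1 (0)
 61  11101011100→1 (0)
 62  11010111000→1 (1)
 63  10101110001→1 (0)
 64  01011100010→0 (0)
 65  10111000100→1 (0)
 66  01110001000→0 (1)
 67  11100010001→1 (0)
 68  11000100010→1 (1)
 69  10001000101→1 (1)
 70  00010001011→0 (0)
 71  00100010110→0 (1)
 72  01000101101→0 (0)
 73  10001011010→1 (1)
 74  00010110101→0 (0)
 75  00101101010→0 (1)
 76  01011010101→0 (0)
 77  10110101010→1 (0)
 78  01101010100→0 (1)
 79  11010101001→1 (1)
 80  10101010011→1 (0)
 81  01010100110→0 (0)
 82  10101001100→1 (0)
 83  01010011000→0 (0)
 84  10100110000→1 (0)
 85  01001100000→0 (0)
 86  10011000000→1 (1)
 87  00110000001→0 (1)
 88  01100000011→0 (1)
 89  11000000111→1 (1)
 90  10000001111→1 (1)
 91  00000011111→0 (0)
 92  00000111110→0 (0)
 93  00001111100→0 (0)
 94  00011111000→0 (0)
 95  00111110000→0 (1)
 96  01111100001→0 (1)
 97  11111000011→1 (0)
 98  11110000110→1 (0)
 99  11100001100→1 (0)
100  11000011000→1 (1)
101  10000110001→1 (1)
102  00001100011→0 (0)
103  00011000110→0 (0)
104  00110001100→0 (1)
105  01100011001→0 (1)
106  11000110011→1 (1)
107  10001100111→1 (1)
108  00011001111→0 (0)
109  00110011110→0 (1)
110  01100111101→0 (1)
111  11001111011→1 (1)
112  10011110111→1 (1)
113  00111101111→0 (1)
114  01111011111→0 (1)
115  11110111111→1 (0)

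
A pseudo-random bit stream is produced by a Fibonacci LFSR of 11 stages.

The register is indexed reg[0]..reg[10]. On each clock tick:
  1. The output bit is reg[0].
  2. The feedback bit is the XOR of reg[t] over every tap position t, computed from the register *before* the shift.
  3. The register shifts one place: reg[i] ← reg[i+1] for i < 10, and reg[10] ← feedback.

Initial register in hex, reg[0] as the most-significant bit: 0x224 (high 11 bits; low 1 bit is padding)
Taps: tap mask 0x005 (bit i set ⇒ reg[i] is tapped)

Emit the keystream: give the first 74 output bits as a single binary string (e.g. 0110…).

k : reg_k → out_k, fb_k
0: 00100010010 → 0, fb=1
1: 01000100101 → 0, fb=0
2: 10001001010 → 1, fb=1
3: 00010010101 → 0, fb=0
4: 00100101010 → 0, fb=1
5: 01001010101 → 0, fb=0
6: 10010101010 → 1, fb=1
7: 00101010101 → 0, fb=1
8: 01010101011 → 0, fb=0
9: 10101010110 → 1, fb=0
10: 01010101100 → 0, fb=0
11: 10101011000 → 1, fb=0
12: 01010110000 → 0, fb=0
13: 10101100000 → 1, fb=0
14: 01011000000 → 0, fb=0
15: 10110000000 → 1, fb=0
16: 01100000000 → 0, fb=1
17: 11000000001 → 1, fb=1
18: 10000000011 → 1, fb=1
19: 00000000111 → 0, fb=0
20: 00000001110 → 0, fb=0
21: 00000011100 → 0, fb=0
22: 00000111000 → 0, fb=0
23: 00001110000 → 0, fb=0
24: 00011100000 → 0, fb=0
25: 00111000000 → 0, fb=1
26: 01110000001 → 0, fb=1
27: 11100000011 → 1, fb=0
28: 11000000110 → 1, fb=1
29: 10000001101 → 1, fb=1
30: 00000011011 → 0, fb=0
31: 00000110110 → 0, fb=0
32: 00001101100 → 0, fb=0
33: 00011011000 → 0, fb=0
34: 00110110000 → 0, fb=1
35: 01101100001 → 0, fb=1
36: 11011000011 → 1, fb=1
37: 10110000111 → 1, fb=0
38: 01100001110 → 0, fb=1
39: 11000011101 → 1, fb=1
40: 10000111011 → 1, fb=1
41: 00001110111 → 0, fb=0
42: 00011101110 → 0, fb=0
43: 00111011100 → 0, fb=1
44: 01110111001 → 0, fb=1
45: 11101110011 → 1, fb=0
46: 11011100110 → 1, fb=1
47: 10111001101 → 1, fb=0
48: 01110011010 → 0, fb=1
49: 11100110101 → 1, fb=0
50: 11001101010 → 1, fb=1
51: 10011010101 → 1, fb=1
52: 00110101011 → 0, fb=1
53: 01101010111 → 0, fb=1
54: 11010101111 → 1, fb=1
55: 10101011111 → 1, fb=0
56: 01010111110 → 0, fb=0
57: 10101111100 → 1, fb=0
58: 01011111000 → 0, fb=0
59: 10111110000 → 1, fb=0
60: 01111100000 → 0, fb=1
61: 11111000001 → 1, fb=0
62: 11110000010 → 1, fb=0
63: 11100000100 → 1, fb=0
64: 11000001000 → 1, fb=1
65: 10000010001 → 1, fb=1
66: 00000100011 → 0, fb=0
67: 00001000110 → 0, fb=0
68: 00010001100 → 0, fb=0
69: 00100011000 → 0, fb=1
70: 01000110001 → 0, fb=0
71: 10001100010 → 1, fb=1
72: 00011000101 → 0, fb=0
73: 00110001010 → 0, fb=1

00100010010101010110000000011100000011011000011101110011010101111100000100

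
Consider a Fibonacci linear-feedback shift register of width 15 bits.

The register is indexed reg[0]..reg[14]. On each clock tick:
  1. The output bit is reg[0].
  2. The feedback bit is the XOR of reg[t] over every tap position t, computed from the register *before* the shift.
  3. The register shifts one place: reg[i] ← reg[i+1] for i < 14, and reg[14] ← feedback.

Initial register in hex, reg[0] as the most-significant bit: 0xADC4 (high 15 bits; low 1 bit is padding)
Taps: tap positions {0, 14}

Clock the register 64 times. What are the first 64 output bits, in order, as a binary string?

1010110111000101100100101111001000111001010001111010001100001010

k : reg_k → out_k, fb_k
0: 101011011100010 → 1, fb=1
1: 010110111000101 → 0, fb=1
2: 101101110001011 → 1, fb=0
3: 011011100010110 → 0, fb=0
4: 110111000101100 → 1, fb=1
5: 101110001011001 → 1, fb=0
6: 011100010110010 → 0, fb=0
7: 111000101100100 → 1, fb=1
8: 110001011001001 → 1, fb=0
9: 100010110010010 → 1, fb=1
10: 000101100100101 → 0, fb=1
11: 001011001001011 → 0, fb=1
12: 010110010010111 → 0, fb=1
13: 101100100101111 → 1, fb=0
14: 011001001011110 → 0, fb=0
15: 110010010111100 → 1, fb=1
16: 100100101111001 → 1, fb=0
17: 001001011110010 → 0, fb=0
18: 010010111100100 → 0, fb=0
19: 100101111001000 → 1, fb=1
20: 001011110010001 → 0, fb=1
21: 010111100100011 → 0, fb=1
22: 101111001000111 → 1, fb=0
23: 011110010001110 → 0, fb=0
24: 111100100011100 → 1, fb=1
25: 111001000111001 → 1, fb=0
26: 110010001110010 → 1, fb=1
27: 100100011100101 → 1, fb=0
28: 001000111001010 → 0, fb=0
29: 010001110010100 → 0, fb=0
30: 100011100101000 → 1, fb=1
31: 000111001010001 → 0, fb=1
32: 001110010100011 → 0, fb=1
33: 011100101000111 → 0, fb=1
34: 111001010001111 → 1, fb=0
35: 110010100011110 → 1, fb=1
36: 100101000111101 → 1, fb=0
37: 001010001111010 → 0, fb=0
38: 010100011110100 → 0, fb=0
39: 101000111101000 → 1, fb=1
40: 010001111010001 → 0, fb=1
41: 100011110100011 → 1, fb=0
42: 000111101000110 → 0, fb=0
43: 001111010001100 → 0, fb=0
44: 011110100011000 → 0, fb=0
45: 111101000110000 → 1, fb=1
46: 111010001100001 → 1, fb=0
47: 110100011000010 → 1, fb=1
48: 101000110000101 → 1, fb=0
49: 010001100001010 → 0, fb=0
50: 100011000010100 → 1, fb=1
51: 000110000101001 → 0, fb=1
52: 001100001010011 → 0, fb=1
53: 011000010100111 → 0, fb=1
54: 110000101001111 → 1, fb=0
55: 100001010011110 → 1, fb=1
56: 000010100111101 → 0, fb=1
57: 000101001111011 → 0, fb=1
58: 001010011110111 → 0, fb=1
59: 010100111101111 → 0, fb=1
60: 101001111011111 → 1, fb=0
61: 010011110111110 → 0, fb=0
62: 100111101111100 → 1, fb=1
63: 001111011111001 → 0, fb=1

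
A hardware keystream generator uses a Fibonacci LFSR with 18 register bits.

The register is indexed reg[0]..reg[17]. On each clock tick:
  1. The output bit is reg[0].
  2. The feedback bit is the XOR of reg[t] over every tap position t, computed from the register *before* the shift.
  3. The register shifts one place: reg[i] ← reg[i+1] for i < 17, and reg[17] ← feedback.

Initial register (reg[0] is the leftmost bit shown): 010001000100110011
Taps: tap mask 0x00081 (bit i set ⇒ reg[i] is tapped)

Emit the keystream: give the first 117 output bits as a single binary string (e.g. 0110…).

step | reg (before) | out | fb
   0 | 010001000100110011 | 0 | 0
   1 | 100010001001100110 | 1 | 1
   2 | 000100010011001101 | 0 | 1
   3 | 001000100110011011 | 0 | 0
   4 | 010001001100110110 | 0 | 0
   5 | 100010011001101100 | 1 | 0
   6 | 000100110011011000 | 0 | 1
   7 | 001001100110110001 | 0 | 0
   8 | 010011001101100010 | 0 | 0
   9 | 100110011011000100 | 1 | 0
  10 | 001100110110001000 | 0 | 1
  11 | 011001101100010001 | 0 | 0
  12 | 110011011000100010 | 1 | 0
  13 | 100110110001000100 | 1 | 0
  14 | 001101100010001000 | 0 | 0
  15 | 011011000100010000 | 0 | 0
  16 | 110110001000100000 | 1 | 1
  17 | 101100010001000001 | 1 | 0
  18 | 011000100010000010 | 0 | 0
  19 | 110001000100000100 | 1 | 1
  20 | 100010001000001001 | 1 | 1
  21 | 000100010000010011 | 0 | 1
  22 | 001000100000100111 | 0 | 0
  23 | 010001000001001110 | 0 | 0
  24 | 100010000010011100 | 1 | 1
  25 | 000100000100111001 | 0 | 0
  26 | 001000001001110010 | 0 | 0
  27 | 010000010011100100 | 0 | 1
  28 | 100000100111001001 | 1 | 1
  29 | 000001001110010011 | 0 | 0
  30 | 000010011100100110 | 0 | 1
  31 | 000100111001001101 | 0 | 1
  32 | 001001110010011011 | 0 | 1
  33 | 010011100100110111 | 0 | 0
  34 | 100111001001101110 | 1 | 1
  35 | 001110010011011101 | 0 | 1
  36 | 011100100110111011 | 0 | 0
  37 | 111001001101110110 | 1 | 1
  38 | 110010011011101101 | 1 | 0
  39 | 100100110111011010 | 1 | 0
  40 | 001001101110110100 | 0 | 0
  41 | 010011011101101000 | 0 | 1
  42 | 100110111011010001 | 1 | 0
  43 | 001101110110100010 | 0 | 1
  44 | 011011101101000101 | 0 | 0
  45 | 110111011010001010 | 1 | 0
  46 | 101110110100010100 | 1 | 0
  47 | 011101101000101000 | 0 | 0
  48 | 111011010001010000 | 1 | 0
  49 | 110110100010100000 | 1 | 1
  50 | 101101000101000001 | 1 | 1
  51 | 011010001010000011 | 0 | 0
  52 | 110100010100000110 | 1 | 0
  53 | 101000101000001100 | 1 | 1
  54 | 010001010000011001 | 0 | 1
  55 | 100010100000110011 | 1 | 1
  56 | 000101000001100111 | 0 | 0
  57 | 001010000011001110 | 0 | 0
  58 | 010100000110011100 | 0 | 0
  59 | 101000001100111000 | 1 | 1
  60 | 010000011001110001 | 0 | 1
  61 | 100000110011100011 | 1 | 0
  62 | 000001100111000110 | 0 | 0
  63 | 000011001110001100 | 0 | 0
  64 | 000110011100011000 | 0 | 1
  65 | 001100111000110001 | 0 | 1
  66 | 011001110001100011 | 0 | 1
  67 | 110011100011000111 | 1 | 1
  68 | 100111000110001111 | 1 | 1
  69 | 001110001100011111 | 0 | 0
  70 | 011100011000111110 | 0 | 1
  71 | 111000110001111101 | 1 | 0
  72 | 110001100011111010 | 1 | 1
  73 | 100011000111110101 | 1 | 1
  74 | 000110001111101011 | 0 | 0
  75 | 001100011111010110 | 0 | 1
  76 | 011000111110101101 | 0 | 1
  77 | 110001111101011011 | 1 | 0
  78 | 100011111010110110 | 1 | 0
  79 | 000111110101101100 | 0 | 1
  80 | 001111101011011001 | 0 | 0
  81 | 011111010110110010 | 0 | 1
  82 | 111110101101100101 | 1 | 1
  83 | 111101011011001011 | 1 | 0
  84 | 111010110110010110 | 1 | 0
  85 | 110101101100101100 | 1 | 1
  86 | 101011011001011001 | 1 | 0
  87 | 010110110010110010 | 0 | 1
  88 | 101101100101100101 | 1 | 1
  89 | 011011001011001011 | 0 | 0
  90 | 110110010110010110 | 1 | 0
  91 | 101100101100101100 | 1 | 1
  92 | 011001011001011001 | 0 | 1
  93 | 110010110010110011 | 1 | 0
  94 | 100101100101100110 | 1 | 1
  95 | 001011001011001101 | 0 | 0
  96 | 010110010110011010 | 0 | 1
  97 | 101100101100110101 | 1 | 1
  98 | 011001011001101011 | 0 | 1
  99 | 110010110011010111 | 1 | 0
 100 | 100101100110101110 | 1 | 1
 101 | 001011001101011101 | 0 | 0
 102 | 010110011010111010 | 0 | 1
 103 | 101100110101110101 | 1 | 0
 104 | 011001101011101010 | 0 | 0
 105 | 110011010111010100 | 1 | 0
 106 | 100110101110101000 | 1 | 1
 107 | 001101011101010001 | 0 | 1
 108 | 011010111010100011 | 0 | 1
 109 | 110101110101000111 | 1 | 0
 110 | 101011101010001110 | 1 | 1
 111 | 010111010100011101 | 0 | 1
 112 | 101110101000111011 | 1 | 1
 113 | 011101010001110111 | 0 | 1
 114 | 111010100011101111 | 1 | 1
 115 | 110101000111011111 | 1 | 1
 116 | 101010001110111111 | 1 | 1

010001000100110011011000100010000010011100100110111011010001010000011001110001100011111010110110010110010110011010111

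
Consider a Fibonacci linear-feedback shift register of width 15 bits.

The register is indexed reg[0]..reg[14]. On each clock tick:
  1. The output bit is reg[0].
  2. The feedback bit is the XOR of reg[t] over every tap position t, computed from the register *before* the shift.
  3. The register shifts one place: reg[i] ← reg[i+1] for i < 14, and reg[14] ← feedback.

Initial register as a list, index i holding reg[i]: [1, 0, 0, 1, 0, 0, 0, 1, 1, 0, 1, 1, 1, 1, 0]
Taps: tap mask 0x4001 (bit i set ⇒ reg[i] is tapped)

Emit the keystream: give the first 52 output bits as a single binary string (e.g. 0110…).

tick  register→output (feedback)
  0  100100011011110→1 (1)
  1  001000110111101→0 (1)
  2  010001101111011→0 (1)
  3  100011011110111→1 (0)
  4  000110111101110→0 (0)
  5  001101111011100→0 (0)
  6  011011110111000→0 (0)
  7  110111101110000→1 (1)
  8  101111011100001→1 (0)
  9  011110111000010→0 (0)
 10  111101110000100→1 (1)
 11  111011100001001→1 (0)
 12  110111000010010→1 (1)
 13  101110000100101→1 (0)
 14  011100001001010→0 (0)
 15  111000010010100→1 (1)
 16  110000100101001→1 (0)
 17  100001001010010→1 (1)
 18  000010010100101→0 (1)
 19  000100101001011→0 (1)
 20  001001010010111→0 (1)
 21  010010100101111→0 (1)
 22  100101001011111→1 (0)
 23  001010010111110→0 (0)
 24  010100101111100→0 (0)
 25  101001011111000→1 (1)
 26  010010111110001→0 (1)
 27  100101111100011→1 (0)
 28  001011111000110→0 (0)
 29  010111110001100→0 (0)
 30  101111100011000→1 (1)
 31  011111000110001→0 (1)
 32  111110001100011→1 (0)
 33  111100011000110→1 (1)
 34  111000110001101→1 (0)
 35  110001100011010→1 (1)
 36  100011000110101→1 (0)
 37  000110001101010→0 (0)
 38  001100011010100→0 (0)
 39  011000110101000→0 (0)
 40  110001101010000→1 (1)
 41  100011010100001→1 (0)
 42  000110101000010→0 (0)
 43  001101010000100→0 (0)
 44  011010100001000→0 (0)
 45  110101000010000→1 (1)
 46  101010000100001→1 (0)
 47  010100001000010→0 (0)
 48  101000010000100→1 (1)
 49  010000100001001→0 (1)
 50  100001000010011→1 (0)
 51  000010000100110→0 (0)

1001000110111101110000100101001011111000110001101010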